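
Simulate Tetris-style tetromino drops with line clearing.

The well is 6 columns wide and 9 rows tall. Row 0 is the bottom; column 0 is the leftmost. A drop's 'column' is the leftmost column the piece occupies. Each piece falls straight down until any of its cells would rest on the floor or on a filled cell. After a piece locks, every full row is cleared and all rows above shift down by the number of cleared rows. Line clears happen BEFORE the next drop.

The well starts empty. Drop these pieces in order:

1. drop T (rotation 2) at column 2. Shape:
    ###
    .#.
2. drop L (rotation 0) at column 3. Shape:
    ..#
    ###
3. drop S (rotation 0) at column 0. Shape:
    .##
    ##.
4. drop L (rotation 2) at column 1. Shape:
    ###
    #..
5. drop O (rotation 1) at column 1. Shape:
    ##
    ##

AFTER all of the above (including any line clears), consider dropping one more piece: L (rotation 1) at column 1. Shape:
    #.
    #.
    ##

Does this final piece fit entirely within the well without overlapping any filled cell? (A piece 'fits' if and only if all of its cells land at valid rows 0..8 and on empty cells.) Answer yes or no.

Answer: no

Derivation:
Drop 1: T rot2 at col 2 lands with bottom-row=0; cleared 0 line(s) (total 0); column heights now [0 0 2 2 2 0], max=2
Drop 2: L rot0 at col 3 lands with bottom-row=2; cleared 0 line(s) (total 0); column heights now [0 0 2 3 3 4], max=4
Drop 3: S rot0 at col 0 lands with bottom-row=1; cleared 0 line(s) (total 0); column heights now [2 3 3 3 3 4], max=4
Drop 4: L rot2 at col 1 lands with bottom-row=3; cleared 0 line(s) (total 0); column heights now [2 5 5 5 3 4], max=5
Drop 5: O rot1 at col 1 lands with bottom-row=5; cleared 0 line(s) (total 0); column heights now [2 7 7 5 3 4], max=7
Test piece L rot1 at col 1 (width 2): heights before test = [2 7 7 5 3 4]; fits = False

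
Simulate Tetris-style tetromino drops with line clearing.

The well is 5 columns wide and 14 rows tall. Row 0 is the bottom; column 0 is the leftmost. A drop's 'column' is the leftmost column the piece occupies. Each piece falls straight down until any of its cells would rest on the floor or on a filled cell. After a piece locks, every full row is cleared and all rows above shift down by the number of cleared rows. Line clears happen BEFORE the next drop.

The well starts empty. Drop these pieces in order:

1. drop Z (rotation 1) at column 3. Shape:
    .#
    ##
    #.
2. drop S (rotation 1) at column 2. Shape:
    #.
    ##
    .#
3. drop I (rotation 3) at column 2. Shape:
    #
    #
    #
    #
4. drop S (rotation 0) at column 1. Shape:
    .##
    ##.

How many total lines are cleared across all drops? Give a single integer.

Answer: 0

Derivation:
Drop 1: Z rot1 at col 3 lands with bottom-row=0; cleared 0 line(s) (total 0); column heights now [0 0 0 2 3], max=3
Drop 2: S rot1 at col 2 lands with bottom-row=2; cleared 0 line(s) (total 0); column heights now [0 0 5 4 3], max=5
Drop 3: I rot3 at col 2 lands with bottom-row=5; cleared 0 line(s) (total 0); column heights now [0 0 9 4 3], max=9
Drop 4: S rot0 at col 1 lands with bottom-row=9; cleared 0 line(s) (total 0); column heights now [0 10 11 11 3], max=11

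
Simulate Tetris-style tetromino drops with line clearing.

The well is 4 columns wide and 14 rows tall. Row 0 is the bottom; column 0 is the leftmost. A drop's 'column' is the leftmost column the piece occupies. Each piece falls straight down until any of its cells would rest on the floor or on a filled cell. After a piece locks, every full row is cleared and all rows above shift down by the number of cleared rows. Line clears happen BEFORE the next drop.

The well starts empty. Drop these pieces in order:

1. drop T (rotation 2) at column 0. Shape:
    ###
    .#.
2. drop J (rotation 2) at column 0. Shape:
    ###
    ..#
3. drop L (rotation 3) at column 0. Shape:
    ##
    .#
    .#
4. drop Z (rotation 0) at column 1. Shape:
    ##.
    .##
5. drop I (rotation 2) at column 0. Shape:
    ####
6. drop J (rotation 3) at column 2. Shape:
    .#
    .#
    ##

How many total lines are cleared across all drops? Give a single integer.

Answer: 2

Derivation:
Drop 1: T rot2 at col 0 lands with bottom-row=0; cleared 0 line(s) (total 0); column heights now [2 2 2 0], max=2
Drop 2: J rot2 at col 0 lands with bottom-row=2; cleared 0 line(s) (total 0); column heights now [4 4 4 0], max=4
Drop 3: L rot3 at col 0 lands with bottom-row=4; cleared 0 line(s) (total 0); column heights now [7 7 4 0], max=7
Drop 4: Z rot0 at col 1 lands with bottom-row=6; cleared 1 line(s) (total 1); column heights now [4 7 7 0], max=7
Drop 5: I rot2 at col 0 lands with bottom-row=7; cleared 1 line(s) (total 2); column heights now [4 7 7 0], max=7
Drop 6: J rot3 at col 2 lands with bottom-row=7; cleared 0 line(s) (total 2); column heights now [4 7 8 10], max=10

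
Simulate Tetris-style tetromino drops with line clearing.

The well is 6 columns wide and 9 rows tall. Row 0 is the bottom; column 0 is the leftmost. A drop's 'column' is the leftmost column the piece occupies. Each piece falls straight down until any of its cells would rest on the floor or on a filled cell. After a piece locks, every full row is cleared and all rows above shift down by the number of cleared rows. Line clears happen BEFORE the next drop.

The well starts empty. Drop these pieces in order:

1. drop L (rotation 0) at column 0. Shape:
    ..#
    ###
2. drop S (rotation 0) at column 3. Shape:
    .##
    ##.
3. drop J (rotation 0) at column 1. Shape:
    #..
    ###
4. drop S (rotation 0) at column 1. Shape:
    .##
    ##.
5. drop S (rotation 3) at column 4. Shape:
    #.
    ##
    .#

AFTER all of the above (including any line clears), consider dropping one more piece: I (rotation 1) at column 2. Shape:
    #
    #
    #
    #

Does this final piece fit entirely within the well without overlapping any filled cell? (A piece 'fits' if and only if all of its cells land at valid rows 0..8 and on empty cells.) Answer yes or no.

Drop 1: L rot0 at col 0 lands with bottom-row=0; cleared 0 line(s) (total 0); column heights now [1 1 2 0 0 0], max=2
Drop 2: S rot0 at col 3 lands with bottom-row=0; cleared 0 line(s) (total 0); column heights now [1 1 2 1 2 2], max=2
Drop 3: J rot0 at col 1 lands with bottom-row=2; cleared 0 line(s) (total 0); column heights now [1 4 3 3 2 2], max=4
Drop 4: S rot0 at col 1 lands with bottom-row=4; cleared 0 line(s) (total 0); column heights now [1 5 6 6 2 2], max=6
Drop 5: S rot3 at col 4 lands with bottom-row=2; cleared 0 line(s) (total 0); column heights now [1 5 6 6 5 4], max=6
Test piece I rot1 at col 2 (width 1): heights before test = [1 5 6 6 5 4]; fits = False

Answer: no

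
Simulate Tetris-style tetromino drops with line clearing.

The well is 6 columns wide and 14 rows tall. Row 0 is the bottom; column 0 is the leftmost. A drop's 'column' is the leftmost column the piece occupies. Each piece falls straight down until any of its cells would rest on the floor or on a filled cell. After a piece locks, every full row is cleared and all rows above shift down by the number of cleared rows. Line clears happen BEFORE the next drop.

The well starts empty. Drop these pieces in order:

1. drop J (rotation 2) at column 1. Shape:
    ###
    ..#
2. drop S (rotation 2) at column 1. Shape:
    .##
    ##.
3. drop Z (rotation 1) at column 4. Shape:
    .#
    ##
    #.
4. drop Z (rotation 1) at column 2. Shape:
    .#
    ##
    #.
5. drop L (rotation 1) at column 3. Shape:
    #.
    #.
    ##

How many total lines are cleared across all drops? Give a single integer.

Drop 1: J rot2 at col 1 lands with bottom-row=0; cleared 0 line(s) (total 0); column heights now [0 2 2 2 0 0], max=2
Drop 2: S rot2 at col 1 lands with bottom-row=2; cleared 0 line(s) (total 0); column heights now [0 3 4 4 0 0], max=4
Drop 3: Z rot1 at col 4 lands with bottom-row=0; cleared 0 line(s) (total 0); column heights now [0 3 4 4 2 3], max=4
Drop 4: Z rot1 at col 2 lands with bottom-row=4; cleared 0 line(s) (total 0); column heights now [0 3 6 7 2 3], max=7
Drop 5: L rot1 at col 3 lands with bottom-row=7; cleared 0 line(s) (total 0); column heights now [0 3 6 10 8 3], max=10

Answer: 0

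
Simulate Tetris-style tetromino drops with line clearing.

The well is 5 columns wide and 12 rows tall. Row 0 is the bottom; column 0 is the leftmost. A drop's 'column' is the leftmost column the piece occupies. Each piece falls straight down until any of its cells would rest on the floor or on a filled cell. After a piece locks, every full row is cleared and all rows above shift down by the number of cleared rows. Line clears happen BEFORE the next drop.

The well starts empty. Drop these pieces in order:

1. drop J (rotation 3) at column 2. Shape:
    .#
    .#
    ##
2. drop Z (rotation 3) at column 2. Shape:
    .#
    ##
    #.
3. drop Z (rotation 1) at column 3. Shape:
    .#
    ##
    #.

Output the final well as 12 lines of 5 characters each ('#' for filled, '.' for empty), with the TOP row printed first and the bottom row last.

Drop 1: J rot3 at col 2 lands with bottom-row=0; cleared 0 line(s) (total 0); column heights now [0 0 1 3 0], max=3
Drop 2: Z rot3 at col 2 lands with bottom-row=2; cleared 0 line(s) (total 0); column heights now [0 0 4 5 0], max=5
Drop 3: Z rot1 at col 3 lands with bottom-row=5; cleared 0 line(s) (total 0); column heights now [0 0 4 7 8], max=8

Answer: .....
.....
.....
.....
....#
...##
...#.
...#.
..##.
..##.
...#.
..##.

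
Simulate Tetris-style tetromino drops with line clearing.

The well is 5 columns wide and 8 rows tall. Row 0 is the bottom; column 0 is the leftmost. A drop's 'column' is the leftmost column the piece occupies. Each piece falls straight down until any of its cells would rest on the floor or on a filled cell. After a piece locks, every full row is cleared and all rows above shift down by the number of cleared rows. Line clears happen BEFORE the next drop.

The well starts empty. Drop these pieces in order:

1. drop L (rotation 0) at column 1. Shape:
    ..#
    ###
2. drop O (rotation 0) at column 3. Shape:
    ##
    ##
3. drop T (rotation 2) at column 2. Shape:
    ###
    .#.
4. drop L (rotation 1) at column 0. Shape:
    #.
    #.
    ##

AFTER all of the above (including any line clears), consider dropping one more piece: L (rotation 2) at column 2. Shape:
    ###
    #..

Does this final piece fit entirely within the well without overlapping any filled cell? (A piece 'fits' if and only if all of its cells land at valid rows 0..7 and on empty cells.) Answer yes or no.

Drop 1: L rot0 at col 1 lands with bottom-row=0; cleared 0 line(s) (total 0); column heights now [0 1 1 2 0], max=2
Drop 2: O rot0 at col 3 lands with bottom-row=2; cleared 0 line(s) (total 0); column heights now [0 1 1 4 4], max=4
Drop 3: T rot2 at col 2 lands with bottom-row=4; cleared 0 line(s) (total 0); column heights now [0 1 6 6 6], max=6
Drop 4: L rot1 at col 0 lands with bottom-row=1; cleared 0 line(s) (total 0); column heights now [4 2 6 6 6], max=6
Test piece L rot2 at col 2 (width 3): heights before test = [4 2 6 6 6]; fits = True

Answer: yes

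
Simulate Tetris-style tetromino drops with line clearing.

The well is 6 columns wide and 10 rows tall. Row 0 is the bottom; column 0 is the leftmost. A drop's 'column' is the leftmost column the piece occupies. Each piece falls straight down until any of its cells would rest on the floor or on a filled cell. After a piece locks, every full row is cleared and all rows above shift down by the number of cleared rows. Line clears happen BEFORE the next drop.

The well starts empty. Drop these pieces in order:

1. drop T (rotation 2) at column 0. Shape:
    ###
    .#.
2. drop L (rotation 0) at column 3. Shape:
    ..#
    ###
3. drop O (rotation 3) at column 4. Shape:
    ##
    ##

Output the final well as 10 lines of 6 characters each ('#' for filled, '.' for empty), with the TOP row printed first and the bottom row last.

Drop 1: T rot2 at col 0 lands with bottom-row=0; cleared 0 line(s) (total 0); column heights now [2 2 2 0 0 0], max=2
Drop 2: L rot0 at col 3 lands with bottom-row=0; cleared 0 line(s) (total 0); column heights now [2 2 2 1 1 2], max=2
Drop 3: O rot3 at col 4 lands with bottom-row=2; cleared 0 line(s) (total 0); column heights now [2 2 2 1 4 4], max=4

Answer: ......
......
......
......
......
......
....##
....##
###..#
.#.###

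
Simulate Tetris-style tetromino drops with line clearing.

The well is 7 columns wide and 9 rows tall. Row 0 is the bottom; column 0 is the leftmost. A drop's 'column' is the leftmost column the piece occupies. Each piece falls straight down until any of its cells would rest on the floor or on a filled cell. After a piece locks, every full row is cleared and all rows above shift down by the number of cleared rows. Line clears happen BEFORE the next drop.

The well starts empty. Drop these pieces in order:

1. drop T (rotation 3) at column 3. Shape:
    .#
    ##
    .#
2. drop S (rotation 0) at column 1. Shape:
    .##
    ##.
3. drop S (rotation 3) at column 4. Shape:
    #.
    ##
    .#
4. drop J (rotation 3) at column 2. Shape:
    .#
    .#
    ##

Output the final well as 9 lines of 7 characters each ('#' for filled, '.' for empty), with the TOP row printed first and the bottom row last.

Drop 1: T rot3 at col 3 lands with bottom-row=0; cleared 0 line(s) (total 0); column heights now [0 0 0 2 3 0 0], max=3
Drop 2: S rot0 at col 1 lands with bottom-row=1; cleared 0 line(s) (total 0); column heights now [0 2 3 3 3 0 0], max=3
Drop 3: S rot3 at col 4 lands with bottom-row=2; cleared 0 line(s) (total 0); column heights now [0 2 3 3 5 4 0], max=5
Drop 4: J rot3 at col 2 lands with bottom-row=3; cleared 0 line(s) (total 0); column heights now [0 2 4 6 5 4 0], max=6

Answer: .......
.......
.......
...#...
...##..
..####.
..####.
.####..
....#..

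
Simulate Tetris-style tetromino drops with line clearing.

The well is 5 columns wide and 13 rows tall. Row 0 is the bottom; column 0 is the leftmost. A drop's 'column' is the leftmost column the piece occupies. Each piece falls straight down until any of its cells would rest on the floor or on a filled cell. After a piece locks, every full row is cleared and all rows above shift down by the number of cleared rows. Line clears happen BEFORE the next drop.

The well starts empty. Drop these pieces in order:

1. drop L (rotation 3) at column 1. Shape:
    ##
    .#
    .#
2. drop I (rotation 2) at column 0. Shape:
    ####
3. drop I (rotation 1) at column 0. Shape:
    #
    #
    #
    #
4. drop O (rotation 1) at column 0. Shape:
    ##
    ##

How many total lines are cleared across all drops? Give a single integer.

Drop 1: L rot3 at col 1 lands with bottom-row=0; cleared 0 line(s) (total 0); column heights now [0 3 3 0 0], max=3
Drop 2: I rot2 at col 0 lands with bottom-row=3; cleared 0 line(s) (total 0); column heights now [4 4 4 4 0], max=4
Drop 3: I rot1 at col 0 lands with bottom-row=4; cleared 0 line(s) (total 0); column heights now [8 4 4 4 0], max=8
Drop 4: O rot1 at col 0 lands with bottom-row=8; cleared 0 line(s) (total 0); column heights now [10 10 4 4 0], max=10

Answer: 0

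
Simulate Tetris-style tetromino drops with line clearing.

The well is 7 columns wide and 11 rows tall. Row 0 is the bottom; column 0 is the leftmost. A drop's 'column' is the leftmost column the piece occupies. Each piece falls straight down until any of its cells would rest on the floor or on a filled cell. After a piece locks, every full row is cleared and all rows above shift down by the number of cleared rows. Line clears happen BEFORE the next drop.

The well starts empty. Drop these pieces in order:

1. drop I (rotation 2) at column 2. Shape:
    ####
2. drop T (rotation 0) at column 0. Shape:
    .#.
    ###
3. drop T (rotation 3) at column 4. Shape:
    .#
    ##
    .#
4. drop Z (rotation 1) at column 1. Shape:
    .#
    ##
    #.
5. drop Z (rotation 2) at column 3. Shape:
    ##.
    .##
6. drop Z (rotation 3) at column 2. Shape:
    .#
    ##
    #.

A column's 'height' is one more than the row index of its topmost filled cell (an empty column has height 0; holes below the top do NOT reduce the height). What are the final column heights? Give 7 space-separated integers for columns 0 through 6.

Answer: 2 5 8 9 6 5 0

Derivation:
Drop 1: I rot2 at col 2 lands with bottom-row=0; cleared 0 line(s) (total 0); column heights now [0 0 1 1 1 1 0], max=1
Drop 2: T rot0 at col 0 lands with bottom-row=1; cleared 0 line(s) (total 0); column heights now [2 3 2 1 1 1 0], max=3
Drop 3: T rot3 at col 4 lands with bottom-row=1; cleared 0 line(s) (total 0); column heights now [2 3 2 1 3 4 0], max=4
Drop 4: Z rot1 at col 1 lands with bottom-row=3; cleared 0 line(s) (total 0); column heights now [2 5 6 1 3 4 0], max=6
Drop 5: Z rot2 at col 3 lands with bottom-row=4; cleared 0 line(s) (total 0); column heights now [2 5 6 6 6 5 0], max=6
Drop 6: Z rot3 at col 2 lands with bottom-row=6; cleared 0 line(s) (total 0); column heights now [2 5 8 9 6 5 0], max=9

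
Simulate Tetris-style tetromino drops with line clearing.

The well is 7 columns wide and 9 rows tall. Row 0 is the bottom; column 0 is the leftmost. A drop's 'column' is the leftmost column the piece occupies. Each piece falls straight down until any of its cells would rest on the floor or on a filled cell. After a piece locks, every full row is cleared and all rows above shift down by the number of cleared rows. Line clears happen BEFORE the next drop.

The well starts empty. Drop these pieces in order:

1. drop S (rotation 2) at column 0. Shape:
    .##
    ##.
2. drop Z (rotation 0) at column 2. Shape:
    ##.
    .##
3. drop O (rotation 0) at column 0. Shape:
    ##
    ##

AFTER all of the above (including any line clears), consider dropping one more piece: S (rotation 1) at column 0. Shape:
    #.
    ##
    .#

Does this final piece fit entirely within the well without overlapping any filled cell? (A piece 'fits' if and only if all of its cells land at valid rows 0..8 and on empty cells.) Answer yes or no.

Drop 1: S rot2 at col 0 lands with bottom-row=0; cleared 0 line(s) (total 0); column heights now [1 2 2 0 0 0 0], max=2
Drop 2: Z rot0 at col 2 lands with bottom-row=1; cleared 0 line(s) (total 0); column heights now [1 2 3 3 2 0 0], max=3
Drop 3: O rot0 at col 0 lands with bottom-row=2; cleared 0 line(s) (total 0); column heights now [4 4 3 3 2 0 0], max=4
Test piece S rot1 at col 0 (width 2): heights before test = [4 4 3 3 2 0 0]; fits = True

Answer: yes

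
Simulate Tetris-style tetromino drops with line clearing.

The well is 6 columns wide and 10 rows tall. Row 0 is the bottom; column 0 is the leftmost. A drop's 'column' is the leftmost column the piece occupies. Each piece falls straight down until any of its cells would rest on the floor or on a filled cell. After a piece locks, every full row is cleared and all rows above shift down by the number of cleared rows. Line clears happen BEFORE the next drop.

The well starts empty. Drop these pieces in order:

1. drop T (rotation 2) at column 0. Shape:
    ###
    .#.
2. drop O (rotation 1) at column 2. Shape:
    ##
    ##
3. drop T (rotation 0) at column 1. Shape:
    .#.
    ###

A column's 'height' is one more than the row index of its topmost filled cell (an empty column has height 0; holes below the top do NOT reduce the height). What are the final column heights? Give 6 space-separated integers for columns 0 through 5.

Drop 1: T rot2 at col 0 lands with bottom-row=0; cleared 0 line(s) (total 0); column heights now [2 2 2 0 0 0], max=2
Drop 2: O rot1 at col 2 lands with bottom-row=2; cleared 0 line(s) (total 0); column heights now [2 2 4 4 0 0], max=4
Drop 3: T rot0 at col 1 lands with bottom-row=4; cleared 0 line(s) (total 0); column heights now [2 5 6 5 0 0], max=6

Answer: 2 5 6 5 0 0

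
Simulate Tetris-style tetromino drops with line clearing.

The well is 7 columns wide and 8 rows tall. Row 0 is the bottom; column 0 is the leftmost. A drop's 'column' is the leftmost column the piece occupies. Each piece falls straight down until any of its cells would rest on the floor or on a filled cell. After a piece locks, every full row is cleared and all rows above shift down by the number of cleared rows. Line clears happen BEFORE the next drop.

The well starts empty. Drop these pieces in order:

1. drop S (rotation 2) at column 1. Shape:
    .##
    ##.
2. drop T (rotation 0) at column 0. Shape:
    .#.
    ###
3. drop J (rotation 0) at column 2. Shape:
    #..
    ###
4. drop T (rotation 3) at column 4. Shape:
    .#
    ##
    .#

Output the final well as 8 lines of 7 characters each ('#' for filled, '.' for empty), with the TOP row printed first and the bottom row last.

Answer: .......
.......
.....#.
..#.##.
.#####.
###....
..##...
.##....

Derivation:
Drop 1: S rot2 at col 1 lands with bottom-row=0; cleared 0 line(s) (total 0); column heights now [0 1 2 2 0 0 0], max=2
Drop 2: T rot0 at col 0 lands with bottom-row=2; cleared 0 line(s) (total 0); column heights now [3 4 3 2 0 0 0], max=4
Drop 3: J rot0 at col 2 lands with bottom-row=3; cleared 0 line(s) (total 0); column heights now [3 4 5 4 4 0 0], max=5
Drop 4: T rot3 at col 4 lands with bottom-row=3; cleared 0 line(s) (total 0); column heights now [3 4 5 4 5 6 0], max=6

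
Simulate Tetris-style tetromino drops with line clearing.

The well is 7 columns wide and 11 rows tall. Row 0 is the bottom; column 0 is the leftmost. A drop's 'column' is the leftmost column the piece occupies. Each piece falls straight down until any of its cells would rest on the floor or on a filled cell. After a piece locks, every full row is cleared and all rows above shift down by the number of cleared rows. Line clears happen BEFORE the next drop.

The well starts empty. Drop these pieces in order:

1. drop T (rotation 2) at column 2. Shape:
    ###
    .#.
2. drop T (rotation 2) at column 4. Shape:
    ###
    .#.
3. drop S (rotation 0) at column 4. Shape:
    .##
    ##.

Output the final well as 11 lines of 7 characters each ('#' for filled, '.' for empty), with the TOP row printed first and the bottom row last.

Drop 1: T rot2 at col 2 lands with bottom-row=0; cleared 0 line(s) (total 0); column heights now [0 0 2 2 2 0 0], max=2
Drop 2: T rot2 at col 4 lands with bottom-row=1; cleared 0 line(s) (total 0); column heights now [0 0 2 2 3 3 3], max=3
Drop 3: S rot0 at col 4 lands with bottom-row=3; cleared 0 line(s) (total 0); column heights now [0 0 2 2 4 5 5], max=5

Answer: .......
.......
.......
.......
.......
.......
.....##
....##.
....###
..####.
...#...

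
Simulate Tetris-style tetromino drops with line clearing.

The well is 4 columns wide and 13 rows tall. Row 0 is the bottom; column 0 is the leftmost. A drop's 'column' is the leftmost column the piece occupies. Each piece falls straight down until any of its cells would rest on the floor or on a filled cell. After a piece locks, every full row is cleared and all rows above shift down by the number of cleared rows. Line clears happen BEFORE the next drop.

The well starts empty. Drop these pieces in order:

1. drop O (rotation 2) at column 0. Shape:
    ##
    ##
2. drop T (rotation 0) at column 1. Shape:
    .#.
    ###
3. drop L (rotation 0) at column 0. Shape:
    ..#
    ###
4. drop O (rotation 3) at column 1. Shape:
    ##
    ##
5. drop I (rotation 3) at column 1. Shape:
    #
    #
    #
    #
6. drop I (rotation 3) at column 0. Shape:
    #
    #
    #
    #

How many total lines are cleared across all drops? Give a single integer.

Drop 1: O rot2 at col 0 lands with bottom-row=0; cleared 0 line(s) (total 0); column heights now [2 2 0 0], max=2
Drop 2: T rot0 at col 1 lands with bottom-row=2; cleared 0 line(s) (total 0); column heights now [2 3 4 3], max=4
Drop 3: L rot0 at col 0 lands with bottom-row=4; cleared 0 line(s) (total 0); column heights now [5 5 6 3], max=6
Drop 4: O rot3 at col 1 lands with bottom-row=6; cleared 0 line(s) (total 0); column heights now [5 8 8 3], max=8
Drop 5: I rot3 at col 1 lands with bottom-row=8; cleared 0 line(s) (total 0); column heights now [5 12 8 3], max=12
Drop 6: I rot3 at col 0 lands with bottom-row=5; cleared 0 line(s) (total 0); column heights now [9 12 8 3], max=12

Answer: 0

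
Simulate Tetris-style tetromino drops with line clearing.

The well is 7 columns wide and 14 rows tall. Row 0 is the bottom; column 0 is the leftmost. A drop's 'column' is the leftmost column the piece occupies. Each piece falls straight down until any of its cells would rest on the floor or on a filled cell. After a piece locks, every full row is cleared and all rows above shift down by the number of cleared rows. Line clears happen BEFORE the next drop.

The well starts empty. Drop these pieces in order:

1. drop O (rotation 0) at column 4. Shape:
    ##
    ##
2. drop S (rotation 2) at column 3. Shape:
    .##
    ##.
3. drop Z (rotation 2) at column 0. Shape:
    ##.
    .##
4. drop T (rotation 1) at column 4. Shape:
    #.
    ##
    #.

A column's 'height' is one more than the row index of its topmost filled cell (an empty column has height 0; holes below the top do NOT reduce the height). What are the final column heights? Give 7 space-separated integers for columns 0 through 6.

Answer: 2 2 1 3 7 6 0

Derivation:
Drop 1: O rot0 at col 4 lands with bottom-row=0; cleared 0 line(s) (total 0); column heights now [0 0 0 0 2 2 0], max=2
Drop 2: S rot2 at col 3 lands with bottom-row=2; cleared 0 line(s) (total 0); column heights now [0 0 0 3 4 4 0], max=4
Drop 3: Z rot2 at col 0 lands with bottom-row=0; cleared 0 line(s) (total 0); column heights now [2 2 1 3 4 4 0], max=4
Drop 4: T rot1 at col 4 lands with bottom-row=4; cleared 0 line(s) (total 0); column heights now [2 2 1 3 7 6 0], max=7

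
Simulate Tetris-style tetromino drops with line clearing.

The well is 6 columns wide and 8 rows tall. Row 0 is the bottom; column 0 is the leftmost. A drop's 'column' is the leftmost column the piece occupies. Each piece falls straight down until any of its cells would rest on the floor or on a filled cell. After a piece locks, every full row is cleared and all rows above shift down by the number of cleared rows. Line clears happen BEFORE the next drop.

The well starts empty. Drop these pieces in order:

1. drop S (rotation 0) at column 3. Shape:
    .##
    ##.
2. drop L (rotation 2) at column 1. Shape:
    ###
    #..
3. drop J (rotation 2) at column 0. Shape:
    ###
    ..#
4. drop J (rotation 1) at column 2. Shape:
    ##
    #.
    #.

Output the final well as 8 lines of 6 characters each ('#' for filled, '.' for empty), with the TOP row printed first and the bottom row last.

Answer: ......
..##..
..#...
..#...
###...
..#...
.#####
.#.##.

Derivation:
Drop 1: S rot0 at col 3 lands with bottom-row=0; cleared 0 line(s) (total 0); column heights now [0 0 0 1 2 2], max=2
Drop 2: L rot2 at col 1 lands with bottom-row=0; cleared 0 line(s) (total 0); column heights now [0 2 2 2 2 2], max=2
Drop 3: J rot2 at col 0 lands with bottom-row=2; cleared 0 line(s) (total 0); column heights now [4 4 4 2 2 2], max=4
Drop 4: J rot1 at col 2 lands with bottom-row=4; cleared 0 line(s) (total 0); column heights now [4 4 7 7 2 2], max=7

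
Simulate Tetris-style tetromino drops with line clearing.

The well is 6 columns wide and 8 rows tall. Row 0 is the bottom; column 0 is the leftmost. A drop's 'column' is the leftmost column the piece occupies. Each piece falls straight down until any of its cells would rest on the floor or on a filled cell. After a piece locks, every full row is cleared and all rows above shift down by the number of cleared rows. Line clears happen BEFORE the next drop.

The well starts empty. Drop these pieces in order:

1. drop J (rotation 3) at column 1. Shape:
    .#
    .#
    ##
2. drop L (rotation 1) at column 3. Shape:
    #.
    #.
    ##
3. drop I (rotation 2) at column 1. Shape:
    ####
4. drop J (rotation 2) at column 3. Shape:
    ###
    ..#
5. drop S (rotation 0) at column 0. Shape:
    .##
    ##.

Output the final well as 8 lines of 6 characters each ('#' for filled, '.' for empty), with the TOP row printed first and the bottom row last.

Drop 1: J rot3 at col 1 lands with bottom-row=0; cleared 0 line(s) (total 0); column heights now [0 1 3 0 0 0], max=3
Drop 2: L rot1 at col 3 lands with bottom-row=0; cleared 0 line(s) (total 0); column heights now [0 1 3 3 1 0], max=3
Drop 3: I rot2 at col 1 lands with bottom-row=3; cleared 0 line(s) (total 0); column heights now [0 4 4 4 4 0], max=4
Drop 4: J rot2 at col 3 lands with bottom-row=3; cleared 0 line(s) (total 0); column heights now [0 4 4 5 5 5], max=5
Drop 5: S rot0 at col 0 lands with bottom-row=4; cleared 0 line(s) (total 0); column heights now [5 6 6 5 5 5], max=6

Answer: ......
......
.##...
##.###
.#####
..##..
..##..
.####.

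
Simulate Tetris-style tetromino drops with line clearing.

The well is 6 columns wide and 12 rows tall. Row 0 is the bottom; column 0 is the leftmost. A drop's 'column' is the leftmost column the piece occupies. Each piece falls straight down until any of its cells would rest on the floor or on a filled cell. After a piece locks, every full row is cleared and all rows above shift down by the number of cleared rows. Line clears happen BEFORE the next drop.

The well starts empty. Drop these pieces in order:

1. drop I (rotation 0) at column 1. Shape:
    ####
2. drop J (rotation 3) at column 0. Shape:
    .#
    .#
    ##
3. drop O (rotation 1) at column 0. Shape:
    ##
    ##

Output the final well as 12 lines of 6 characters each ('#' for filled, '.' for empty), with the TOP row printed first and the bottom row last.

Drop 1: I rot0 at col 1 lands with bottom-row=0; cleared 0 line(s) (total 0); column heights now [0 1 1 1 1 0], max=1
Drop 2: J rot3 at col 0 lands with bottom-row=1; cleared 0 line(s) (total 0); column heights now [2 4 1 1 1 0], max=4
Drop 3: O rot1 at col 0 lands with bottom-row=4; cleared 0 line(s) (total 0); column heights now [6 6 1 1 1 0], max=6

Answer: ......
......
......
......
......
......
##....
##....
.#....
.#....
##....
.####.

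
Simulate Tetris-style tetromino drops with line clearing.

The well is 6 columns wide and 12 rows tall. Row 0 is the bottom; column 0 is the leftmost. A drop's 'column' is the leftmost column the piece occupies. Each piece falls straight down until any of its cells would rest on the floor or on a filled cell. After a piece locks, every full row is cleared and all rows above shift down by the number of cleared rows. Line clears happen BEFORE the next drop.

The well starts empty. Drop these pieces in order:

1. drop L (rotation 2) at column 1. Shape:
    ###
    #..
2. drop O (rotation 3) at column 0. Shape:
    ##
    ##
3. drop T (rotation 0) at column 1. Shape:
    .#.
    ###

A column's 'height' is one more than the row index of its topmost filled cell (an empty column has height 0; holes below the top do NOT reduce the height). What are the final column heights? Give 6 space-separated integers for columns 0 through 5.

Drop 1: L rot2 at col 1 lands with bottom-row=0; cleared 0 line(s) (total 0); column heights now [0 2 2 2 0 0], max=2
Drop 2: O rot3 at col 0 lands with bottom-row=2; cleared 0 line(s) (total 0); column heights now [4 4 2 2 0 0], max=4
Drop 3: T rot0 at col 1 lands with bottom-row=4; cleared 0 line(s) (total 0); column heights now [4 5 6 5 0 0], max=6

Answer: 4 5 6 5 0 0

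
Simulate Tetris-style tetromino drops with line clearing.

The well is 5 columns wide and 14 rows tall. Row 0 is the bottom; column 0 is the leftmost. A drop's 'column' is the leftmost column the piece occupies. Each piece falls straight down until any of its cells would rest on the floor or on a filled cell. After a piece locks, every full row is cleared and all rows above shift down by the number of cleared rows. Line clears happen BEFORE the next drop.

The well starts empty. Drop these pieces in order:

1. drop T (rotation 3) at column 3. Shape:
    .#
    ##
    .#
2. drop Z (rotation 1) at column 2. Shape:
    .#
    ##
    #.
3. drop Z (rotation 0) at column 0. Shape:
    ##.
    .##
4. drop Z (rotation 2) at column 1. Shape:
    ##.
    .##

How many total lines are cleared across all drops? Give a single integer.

Drop 1: T rot3 at col 3 lands with bottom-row=0; cleared 0 line(s) (total 0); column heights now [0 0 0 2 3], max=3
Drop 2: Z rot1 at col 2 lands with bottom-row=1; cleared 0 line(s) (total 0); column heights now [0 0 3 4 3], max=4
Drop 3: Z rot0 at col 0 lands with bottom-row=3; cleared 0 line(s) (total 0); column heights now [5 5 4 4 3], max=5
Drop 4: Z rot2 at col 1 lands with bottom-row=4; cleared 0 line(s) (total 0); column heights now [5 6 6 5 3], max=6

Answer: 0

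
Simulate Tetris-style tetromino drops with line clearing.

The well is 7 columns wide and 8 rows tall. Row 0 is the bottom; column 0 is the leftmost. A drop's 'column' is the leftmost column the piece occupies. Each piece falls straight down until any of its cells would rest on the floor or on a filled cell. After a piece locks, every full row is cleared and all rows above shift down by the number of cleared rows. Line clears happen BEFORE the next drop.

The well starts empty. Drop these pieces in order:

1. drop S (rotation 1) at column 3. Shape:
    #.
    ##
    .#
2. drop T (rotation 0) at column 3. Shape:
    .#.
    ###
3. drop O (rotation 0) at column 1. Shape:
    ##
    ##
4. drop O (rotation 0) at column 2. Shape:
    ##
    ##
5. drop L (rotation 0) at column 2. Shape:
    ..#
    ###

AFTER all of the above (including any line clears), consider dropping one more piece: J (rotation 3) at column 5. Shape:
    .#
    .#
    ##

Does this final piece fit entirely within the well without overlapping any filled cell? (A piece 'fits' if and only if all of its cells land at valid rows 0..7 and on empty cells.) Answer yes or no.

Drop 1: S rot1 at col 3 lands with bottom-row=0; cleared 0 line(s) (total 0); column heights now [0 0 0 3 2 0 0], max=3
Drop 2: T rot0 at col 3 lands with bottom-row=3; cleared 0 line(s) (total 0); column heights now [0 0 0 4 5 4 0], max=5
Drop 3: O rot0 at col 1 lands with bottom-row=0; cleared 0 line(s) (total 0); column heights now [0 2 2 4 5 4 0], max=5
Drop 4: O rot0 at col 2 lands with bottom-row=4; cleared 0 line(s) (total 0); column heights now [0 2 6 6 5 4 0], max=6
Drop 5: L rot0 at col 2 lands with bottom-row=6; cleared 0 line(s) (total 0); column heights now [0 2 7 7 8 4 0], max=8
Test piece J rot3 at col 5 (width 2): heights before test = [0 2 7 7 8 4 0]; fits = True

Answer: yes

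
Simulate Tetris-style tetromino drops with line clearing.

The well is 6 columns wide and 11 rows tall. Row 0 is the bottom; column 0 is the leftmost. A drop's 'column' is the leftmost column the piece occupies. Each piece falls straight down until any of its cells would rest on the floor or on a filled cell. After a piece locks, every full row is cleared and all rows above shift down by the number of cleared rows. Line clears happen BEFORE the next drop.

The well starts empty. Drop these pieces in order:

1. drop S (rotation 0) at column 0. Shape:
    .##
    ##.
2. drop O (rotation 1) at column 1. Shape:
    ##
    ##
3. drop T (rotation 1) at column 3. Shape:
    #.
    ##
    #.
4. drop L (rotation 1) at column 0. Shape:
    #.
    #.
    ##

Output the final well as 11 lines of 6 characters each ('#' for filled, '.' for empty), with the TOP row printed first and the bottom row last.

Answer: ......
......
......
......
#.....
#.....
##....
.##...
.###..
.####.
##.#..

Derivation:
Drop 1: S rot0 at col 0 lands with bottom-row=0; cleared 0 line(s) (total 0); column heights now [1 2 2 0 0 0], max=2
Drop 2: O rot1 at col 1 lands with bottom-row=2; cleared 0 line(s) (total 0); column heights now [1 4 4 0 0 0], max=4
Drop 3: T rot1 at col 3 lands with bottom-row=0; cleared 0 line(s) (total 0); column heights now [1 4 4 3 2 0], max=4
Drop 4: L rot1 at col 0 lands with bottom-row=4; cleared 0 line(s) (total 0); column heights now [7 5 4 3 2 0], max=7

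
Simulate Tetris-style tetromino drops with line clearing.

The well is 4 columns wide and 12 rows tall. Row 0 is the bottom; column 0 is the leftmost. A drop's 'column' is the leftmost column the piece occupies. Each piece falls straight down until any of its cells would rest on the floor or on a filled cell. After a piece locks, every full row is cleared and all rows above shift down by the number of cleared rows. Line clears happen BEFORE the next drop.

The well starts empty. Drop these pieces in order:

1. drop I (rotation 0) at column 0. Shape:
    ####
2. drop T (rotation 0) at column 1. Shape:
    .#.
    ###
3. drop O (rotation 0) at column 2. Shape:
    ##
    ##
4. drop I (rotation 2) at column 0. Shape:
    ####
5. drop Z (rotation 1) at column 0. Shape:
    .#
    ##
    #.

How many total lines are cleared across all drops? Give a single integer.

Answer: 3

Derivation:
Drop 1: I rot0 at col 0 lands with bottom-row=0; cleared 1 line(s) (total 1); column heights now [0 0 0 0], max=0
Drop 2: T rot0 at col 1 lands with bottom-row=0; cleared 0 line(s) (total 1); column heights now [0 1 2 1], max=2
Drop 3: O rot0 at col 2 lands with bottom-row=2; cleared 0 line(s) (total 1); column heights now [0 1 4 4], max=4
Drop 4: I rot2 at col 0 lands with bottom-row=4; cleared 1 line(s) (total 2); column heights now [0 1 4 4], max=4
Drop 5: Z rot1 at col 0 lands with bottom-row=0; cleared 1 line(s) (total 3); column heights now [1 2 3 3], max=3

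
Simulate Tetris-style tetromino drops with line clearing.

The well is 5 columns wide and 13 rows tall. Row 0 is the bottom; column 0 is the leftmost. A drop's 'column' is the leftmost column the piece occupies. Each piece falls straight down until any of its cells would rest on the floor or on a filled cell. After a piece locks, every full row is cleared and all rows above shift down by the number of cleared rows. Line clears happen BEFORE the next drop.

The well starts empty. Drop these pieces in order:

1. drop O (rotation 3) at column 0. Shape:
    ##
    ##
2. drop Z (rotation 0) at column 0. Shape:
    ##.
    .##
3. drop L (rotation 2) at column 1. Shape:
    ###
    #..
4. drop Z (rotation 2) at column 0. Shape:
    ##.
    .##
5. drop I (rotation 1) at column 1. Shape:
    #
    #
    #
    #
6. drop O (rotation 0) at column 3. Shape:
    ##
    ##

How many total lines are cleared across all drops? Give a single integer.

Answer: 0

Derivation:
Drop 1: O rot3 at col 0 lands with bottom-row=0; cleared 0 line(s) (total 0); column heights now [2 2 0 0 0], max=2
Drop 2: Z rot0 at col 0 lands with bottom-row=2; cleared 0 line(s) (total 0); column heights now [4 4 3 0 0], max=4
Drop 3: L rot2 at col 1 lands with bottom-row=4; cleared 0 line(s) (total 0); column heights now [4 6 6 6 0], max=6
Drop 4: Z rot2 at col 0 lands with bottom-row=6; cleared 0 line(s) (total 0); column heights now [8 8 7 6 0], max=8
Drop 5: I rot1 at col 1 lands with bottom-row=8; cleared 0 line(s) (total 0); column heights now [8 12 7 6 0], max=12
Drop 6: O rot0 at col 3 lands with bottom-row=6; cleared 0 line(s) (total 0); column heights now [8 12 7 8 8], max=12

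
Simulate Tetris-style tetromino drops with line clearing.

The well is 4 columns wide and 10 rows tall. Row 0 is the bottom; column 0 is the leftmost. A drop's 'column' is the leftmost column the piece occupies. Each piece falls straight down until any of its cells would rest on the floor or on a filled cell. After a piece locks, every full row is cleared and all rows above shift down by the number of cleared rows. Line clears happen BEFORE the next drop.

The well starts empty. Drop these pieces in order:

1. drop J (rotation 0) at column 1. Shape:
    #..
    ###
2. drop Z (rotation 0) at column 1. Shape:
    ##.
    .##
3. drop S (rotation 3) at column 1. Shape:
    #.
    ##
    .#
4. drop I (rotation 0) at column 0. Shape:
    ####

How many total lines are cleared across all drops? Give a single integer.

Answer: 1

Derivation:
Drop 1: J rot0 at col 1 lands with bottom-row=0; cleared 0 line(s) (total 0); column heights now [0 2 1 1], max=2
Drop 2: Z rot0 at col 1 lands with bottom-row=1; cleared 0 line(s) (total 0); column heights now [0 3 3 2], max=3
Drop 3: S rot3 at col 1 lands with bottom-row=3; cleared 0 line(s) (total 0); column heights now [0 6 5 2], max=6
Drop 4: I rot0 at col 0 lands with bottom-row=6; cleared 1 line(s) (total 1); column heights now [0 6 5 2], max=6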